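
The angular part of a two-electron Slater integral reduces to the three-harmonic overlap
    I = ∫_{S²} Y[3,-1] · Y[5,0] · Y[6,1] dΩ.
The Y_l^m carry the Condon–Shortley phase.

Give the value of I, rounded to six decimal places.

m-sum 0 ✓  L=14 even ✓  2≤6≤8 ✓
Π(2lᵢ+1) = 7×11×13 = 1001
triangle coeff Δ(3,5,6) = 1/675675
Σ_t [0,2]: t=0:+1/8640 t=1:−1/2304 t=2:+1/8640 = -7/34560
(3j)²=7/429 [(3 5 6; 0 0 0)], sign=-1
Σ_t [0,2]: t=0:+1/34560 t=1:−1/3456 t=2:+1/5760 = -1/11520
(3j)²=2/429 [(3 5 6; -1 0 1)], sign=+1
⇒ 4πI² = 98/1287
I = (-1)√(98/1287/(4π)) = -0.07784287

-0.077843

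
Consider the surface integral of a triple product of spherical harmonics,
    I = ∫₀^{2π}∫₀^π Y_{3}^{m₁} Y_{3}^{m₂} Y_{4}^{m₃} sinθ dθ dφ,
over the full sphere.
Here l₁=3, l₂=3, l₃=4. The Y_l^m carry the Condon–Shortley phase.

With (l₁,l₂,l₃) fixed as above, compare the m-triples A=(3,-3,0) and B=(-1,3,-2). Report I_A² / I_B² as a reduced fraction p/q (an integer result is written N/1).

1/6

l's match ⇒ only the (l;m) 3-j factors differ between A and B.
A: triangle coeff Δ(3,3,4) = 1/34650; Σ_t [0,0]: t=0:+1/1152 = 1/1152; (3j)²=1/154 [(3 3 4; 3 -3 0)], sign=+1
B: triangle coeff Δ(3,3,4) = 1/34650; Σ_t [2,2]: t=2:+1/192 = 1/192; (3j)²=3/77 [(3 3 4; -1 3 -2)], sign=+1
I_A²/I_B² = (1/154)/(3/77) = 1/6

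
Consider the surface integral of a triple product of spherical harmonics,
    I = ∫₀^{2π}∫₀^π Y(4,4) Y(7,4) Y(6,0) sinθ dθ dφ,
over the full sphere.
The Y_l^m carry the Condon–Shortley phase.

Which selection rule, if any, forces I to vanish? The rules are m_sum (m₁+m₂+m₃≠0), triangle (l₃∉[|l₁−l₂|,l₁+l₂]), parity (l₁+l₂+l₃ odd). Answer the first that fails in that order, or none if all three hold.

m_sum

Σmᵢ = 8  ✗
l₃∈[|l₁−l₂|,l₁+l₂]=[3,11], have l₃=6
Σlᵢ = 17 ⇒ odd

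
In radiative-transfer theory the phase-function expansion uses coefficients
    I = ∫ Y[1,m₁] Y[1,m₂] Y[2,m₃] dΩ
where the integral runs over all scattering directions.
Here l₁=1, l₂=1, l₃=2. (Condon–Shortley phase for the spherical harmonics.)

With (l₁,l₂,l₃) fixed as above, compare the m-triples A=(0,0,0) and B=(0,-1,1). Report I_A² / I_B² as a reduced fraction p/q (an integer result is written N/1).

4/3

Shared (l₁,l₂,l₃)=(1,1,2): N and (l;000)² cancel in I_A²/I_B².
A: Δ = 0!·2!·2!/5! = 1/30; Racah Σ t=0..0: t=0:+1/1 = 1/1; ⇒ 3j(1 1 2; 0 0 0)² = 2/15, sgn +1
B: Δ = 0!·2!·2!/5! = 1/30; Racah Σ t=0..0: t=0:+1/2 = 1/2; ⇒ 3j(1 1 2; 0 -1 1)² = 1/10, sgn -1
I_A²/I_B² = (2/15)/(1/10) = 4/3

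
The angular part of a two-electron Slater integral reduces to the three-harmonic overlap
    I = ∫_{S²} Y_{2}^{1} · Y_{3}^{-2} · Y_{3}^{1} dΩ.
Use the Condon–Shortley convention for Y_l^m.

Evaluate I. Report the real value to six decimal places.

0.162868

Checks pass: Σm=0; 8 even; l₃=3∈[1,5].
(2·2+1)(2·3+1)(2·3+1) = 245
Δ: 2! 2! 4! / 9! → 1/3780
sum: t=0:+1/24 t=1:−1/4 t=2:+1/24 = -1/6
3j²(2 3 3; 0 0 0) = Δ·Π!·Σ² = 4/105  (sign +1)
sum: t=0:+1/12 t=1:−1/48 = 1/16
3j²(2 3 3; 1 -2 1) = Δ·Π!·Σ² = 1/28  (sign +1)
combine: 4πI² = 245·4/105·1/28 = 1/3
take √, sign +1: I = 0.16286750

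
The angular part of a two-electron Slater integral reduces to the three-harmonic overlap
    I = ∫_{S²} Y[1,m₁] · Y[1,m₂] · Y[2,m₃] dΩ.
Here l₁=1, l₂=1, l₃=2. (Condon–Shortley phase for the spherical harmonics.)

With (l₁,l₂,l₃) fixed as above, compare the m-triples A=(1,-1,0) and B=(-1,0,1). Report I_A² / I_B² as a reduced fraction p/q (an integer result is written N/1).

Same 1,1,2: normalisation and zero-m 3j drop out of the ratio.
A: Δ: 0! 2! 2! / 5! → 1/30; sum: t=0:+1/4 = 1/4; 3j²(1 1 2; 1 -1 0) = Δ·Π!·Σ² = 1/30  (sign +1)
B: Δ: 0! 2! 2! / 5! → 1/30; sum: t=0:+1/2 = 1/2; 3j²(1 1 2; -1 0 1) = Δ·Π!·Σ² = 1/10  (sign -1)
I_A²/I_B² = (1/30)/(1/10) = 1/3

1/3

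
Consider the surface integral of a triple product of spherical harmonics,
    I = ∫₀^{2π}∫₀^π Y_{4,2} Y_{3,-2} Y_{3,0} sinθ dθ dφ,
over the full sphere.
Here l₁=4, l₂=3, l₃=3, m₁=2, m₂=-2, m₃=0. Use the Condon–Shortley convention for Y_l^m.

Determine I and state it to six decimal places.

m-sum 0 ✓  L=10 even ✓  1≤3≤7 ✓
Π(2lᵢ+1) = 9×7×7 = 441
triangle coeff Δ(4,3,3) = 1/34650
Σ_t [1,3]: t=1:−1/72 t=2:+1/16 t=3:−1/72 = 5/144
(3j)²=2/77 [(4 3 3; 0 0 0)], sign=-1
Σ_t [0,1]: t=0:+1/96 t=1:−1/72 = -1/288
(3j)²=1/462 [(4 3 3; 2 -2 0)], sign=+1
⇒ 4πI² = 3/121
I = (-1)√(3/121/(4π)) = -0.04441841

-0.044418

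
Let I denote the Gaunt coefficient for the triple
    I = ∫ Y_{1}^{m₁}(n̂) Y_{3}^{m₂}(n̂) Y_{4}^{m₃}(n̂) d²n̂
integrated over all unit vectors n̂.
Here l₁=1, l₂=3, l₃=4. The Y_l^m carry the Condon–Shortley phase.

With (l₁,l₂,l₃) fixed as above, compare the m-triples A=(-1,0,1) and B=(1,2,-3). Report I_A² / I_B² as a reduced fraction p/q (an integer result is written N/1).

10/21

l's match ⇒ only the (l;m) 3-j factors differ between A and B.
A: triangle coeff Δ(1,3,4) = 1/252; Σ_t [0,0]: t=0:+1/72 = 1/72; (3j)²=5/126 [(1 3 4; -1 0 1)], sign=-1
B: triangle coeff Δ(1,3,4) = 1/252; Σ_t [0,0]: t=0:+1/240 = 1/240; (3j)²=1/12 [(1 3 4; 1 2 -3)], sign=-1
I_A²/I_B² = (5/126)/(1/12) = 10/21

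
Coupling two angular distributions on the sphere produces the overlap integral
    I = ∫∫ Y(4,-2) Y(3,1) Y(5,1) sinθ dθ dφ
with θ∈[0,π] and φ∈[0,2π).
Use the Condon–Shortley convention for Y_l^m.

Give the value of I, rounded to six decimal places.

m-sum 0 ✓  L=12 even ✓  1≤5≤7 ✓
Π(2lᵢ+1) = 9×7×11 = 693
triangle coeff Δ(4,3,5) = 1/180180
Σ_t [0,2]: t=0:+1/576 t=1:−1/144 t=2:+1/576 = -1/288
(3j)²=20/1001 [(4 3 5; 0 0 0)], sign=+1
Σ_t [0,2]: t=0:+1/34560 t=1:−1/720 t=2:+1/384 = 43/34560
(3j)²=1849/180180 [(4 3 5; -2 1 1)], sign=+1
⇒ 4πI² = 1849/13013
I = (+1)√(1849/13013/(4π)) = 0.10633465

0.106335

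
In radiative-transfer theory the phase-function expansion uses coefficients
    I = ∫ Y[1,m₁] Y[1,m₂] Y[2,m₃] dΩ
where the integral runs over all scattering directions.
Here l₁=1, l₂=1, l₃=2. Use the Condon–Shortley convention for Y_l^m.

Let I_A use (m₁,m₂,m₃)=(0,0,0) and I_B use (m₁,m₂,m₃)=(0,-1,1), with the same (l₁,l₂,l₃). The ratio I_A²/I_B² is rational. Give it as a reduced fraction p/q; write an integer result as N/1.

4/3

l's match ⇒ only the (l;m) 3-j factors differ between A and B.
A: triangle coeff Δ(1,1,2) = 1/30; Σ_t [0,0]: t=0:+1/1 = 1/1; (3j)²=2/15 [(1 1 2; 0 0 0)], sign=+1
B: triangle coeff Δ(1,1,2) = 1/30; Σ_t [0,0]: t=0:+1/2 = 1/2; (3j)²=1/10 [(1 1 2; 0 -1 1)], sign=-1
I_A²/I_B² = (2/15)/(1/10) = 4/3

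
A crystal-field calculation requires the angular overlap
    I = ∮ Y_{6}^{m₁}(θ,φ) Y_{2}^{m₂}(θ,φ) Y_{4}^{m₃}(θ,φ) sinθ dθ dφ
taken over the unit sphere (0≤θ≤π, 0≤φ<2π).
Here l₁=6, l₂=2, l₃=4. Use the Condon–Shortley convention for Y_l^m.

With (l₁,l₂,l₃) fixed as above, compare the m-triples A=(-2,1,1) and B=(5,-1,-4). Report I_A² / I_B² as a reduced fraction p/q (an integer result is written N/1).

Shared (l₁,l₂,l₃)=(6,2,4): N and (l;000)² cancel in I_A²/I_B².
A: Δ = 4!·8!·0!/13! = 1/6435; Racah Σ t=3..3: t=3:−1/4320 = -1/4320; ⇒ 3j(6 2 4; -2 1 1)² = 224/6435, sgn +1
B: Δ = 4!·8!·0!/13! = 1/6435; Racah Σ t=1..1: t=1:−1/241920 = -1/241920; ⇒ 3j(6 2 4; 5 -1 -4)² = 1/39, sgn -1
I_A²/I_B² = (224/6435)/(1/39) = 224/165

224/165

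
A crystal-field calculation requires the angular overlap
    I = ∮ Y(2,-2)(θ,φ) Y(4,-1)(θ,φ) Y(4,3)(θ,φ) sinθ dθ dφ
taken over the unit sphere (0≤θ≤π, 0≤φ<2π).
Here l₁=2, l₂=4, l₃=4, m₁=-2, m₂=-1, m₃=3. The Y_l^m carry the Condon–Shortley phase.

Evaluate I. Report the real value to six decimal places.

Checks pass: Σm=0; 10 even; l₃=4∈[2,6].
(2·2+1)(2·4+1)(2·4+1) = 405
Δ: 2! 2! 6! / 11! → 1/13860
sum: t=0:+1/192 t=1:−1/36 t=2:+1/192 = -5/288
3j²(2 4 4; 0 0 0) = Δ·Π!·Σ² = 20/693  (sign -1)
sum: t=2:+1/480 = 1/480
3j²(2 4 4; -2 -1 3) = Δ·Π!·Σ² = 3/110  (sign -1)
combine: 4πI² = 405·20/693·3/110 = 270/847
take √, sign +1: I = 0.15927046

0.159270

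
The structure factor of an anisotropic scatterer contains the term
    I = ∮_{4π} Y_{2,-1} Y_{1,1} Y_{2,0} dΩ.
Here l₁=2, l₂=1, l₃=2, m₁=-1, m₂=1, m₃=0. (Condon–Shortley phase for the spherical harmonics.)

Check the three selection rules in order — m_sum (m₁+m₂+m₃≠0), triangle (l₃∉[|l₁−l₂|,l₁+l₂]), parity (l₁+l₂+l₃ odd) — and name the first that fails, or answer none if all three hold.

parity

azimuthal sum: -1 + 1 + 0 = 0  ✓
1 ≤ 2 ≤ 3 (triangle on l)  ✓
L = 2 + 1 + 2 = 5 (odd)  ✗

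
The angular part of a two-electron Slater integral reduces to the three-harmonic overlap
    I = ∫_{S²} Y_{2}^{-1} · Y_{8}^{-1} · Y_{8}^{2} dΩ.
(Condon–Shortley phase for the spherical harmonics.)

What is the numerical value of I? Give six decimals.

m-sum 0 ✓  L=18 even ✓  6≤8≤10 ✓
Π(2lᵢ+1) = 5×17×17 = 1445
triangle coeff Δ(2,8,8) = 1/348840
Σ_t [0,2]: t=0:+1/116121600 t=1:−1/25401600 t=2:+1/116121600 = -1/45158400
(3j)²=24/1615 [(2 8 8; 0 0 0)], sign=-1
Σ_t [1,2]: t=1:−1/58060800 t=2:+1/87091200 = -1/174182400
(3j)²=7/2584 [(2 8 8; -1 -1 2)], sign=-1
⇒ 4πI² = 21/361
I = (+1)√(21/361/(4π)) = 0.06803793

0.068038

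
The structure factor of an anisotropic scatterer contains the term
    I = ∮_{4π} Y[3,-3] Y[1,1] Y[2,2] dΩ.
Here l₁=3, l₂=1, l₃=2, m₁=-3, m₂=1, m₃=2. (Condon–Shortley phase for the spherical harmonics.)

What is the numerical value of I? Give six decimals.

Checks pass: Σm=0; 6 even; l₃=2∈[2,4].
(2·3+1)(2·1+1)(2·2+1) = 105
Δ: 2! 4! 0! / 7! → 1/105
sum: t=1:−1/4 = -1/4
3j²(3 1 2; 0 0 0) = Δ·Π!·Σ² = 3/35  (sign -1)
sum: t=2:+1/48 = 1/48
3j²(3 1 2; -3 1 2) = Δ·Π!·Σ² = 1/7  (sign +1)
combine: 4πI² = 105·3/35·1/7 = 9/7
take √, sign -1: I = -0.31986543

-0.319865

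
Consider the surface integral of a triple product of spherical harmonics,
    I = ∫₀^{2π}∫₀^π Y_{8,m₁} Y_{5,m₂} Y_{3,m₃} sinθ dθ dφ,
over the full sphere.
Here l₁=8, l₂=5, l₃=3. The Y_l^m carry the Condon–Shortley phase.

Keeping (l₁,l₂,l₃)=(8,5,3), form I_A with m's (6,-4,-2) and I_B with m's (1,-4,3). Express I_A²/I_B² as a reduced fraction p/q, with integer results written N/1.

l's match ⇒ only the (l;m) 3-j factors differ between A and B.
A: triangle coeff Δ(8,5,3) = 1/136136; Σ_t [1,1]: t=1:−1/43545600 = -1/43545600; (3j)²=1/34 [(8 5 3; 6 -4 -2)], sign=+1
B: triangle coeff Δ(8,5,3) = 1/136136; Σ_t [1,1]: t=1:−1/261273600 = -1/261273600; (3j)²=1/19448 [(8 5 3; 1 -4 3)], sign=-1
I_A²/I_B² = (1/34)/(1/19448) = 572/1

572/1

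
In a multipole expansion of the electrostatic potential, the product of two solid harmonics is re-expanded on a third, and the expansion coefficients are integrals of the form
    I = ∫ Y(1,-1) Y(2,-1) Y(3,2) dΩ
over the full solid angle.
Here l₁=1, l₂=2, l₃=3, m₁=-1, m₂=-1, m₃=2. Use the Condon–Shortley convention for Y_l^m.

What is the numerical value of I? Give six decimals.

Checks pass: Σm=0; 6 even; l₃=3∈[1,3].
(2·1+1)(2·2+1)(2·3+1) = 105
Δ: 0! 2! 4! / 7! → 1/105
sum: t=0:+1/4 = 1/4
3j²(1 2 3; 0 0 0) = Δ·Π!·Σ² = 3/35  (sign -1)
sum: t=0:+1/12 = 1/12
3j²(1 2 3; -1 -1 2) = Δ·Π!·Σ² = 2/21  (sign -1)
combine: 4πI² = 105·3/35·2/21 = 6/7
take √, sign +1: I = 0.26116903

0.261169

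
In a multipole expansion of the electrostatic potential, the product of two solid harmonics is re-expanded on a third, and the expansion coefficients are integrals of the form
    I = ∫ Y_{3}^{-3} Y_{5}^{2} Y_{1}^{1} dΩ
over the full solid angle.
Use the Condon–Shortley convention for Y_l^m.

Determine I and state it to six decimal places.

0.000000

triangle: need 2≤l₃≤8, have 1; I=0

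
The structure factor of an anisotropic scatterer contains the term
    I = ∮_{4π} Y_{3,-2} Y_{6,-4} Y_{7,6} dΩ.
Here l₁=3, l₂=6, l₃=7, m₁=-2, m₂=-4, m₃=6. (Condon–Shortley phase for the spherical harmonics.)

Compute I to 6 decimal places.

m-sum 0 ✓  L=16 even ✓  3≤7≤9 ✓
Π(2lᵢ+1) = 7×13×15 = 1365
triangle coeff Δ(3,6,7) = 1/2042040
Σ_t [0,2]: t=0:+1/207360 t=1:−1/57600 t=2:+1/207360 = -1/129600
(3j)²=168/12155 [(3 6 7; 0 0 0)], sign=+1
Σ_t [1,2]: t=1:−1/8709120 t=2:+1/43545600 = -1/10886400
(3j)²=8/357 [(3 6 7; -2 -4 6)], sign=+1
⇒ 4πI² = 1344/3179
I = (+1)√(1344/3179/(4π)) = 0.18342116

0.183421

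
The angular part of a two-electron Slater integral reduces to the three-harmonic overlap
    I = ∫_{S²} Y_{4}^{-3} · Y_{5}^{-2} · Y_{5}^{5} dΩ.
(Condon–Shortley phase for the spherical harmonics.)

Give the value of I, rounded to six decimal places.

Checks pass: Σm=0; 14 even; l₃=5∈[1,9].
(2·4+1)(2·5+1)(2·5+1) = 1089
Δ: 4! 4! 6! / 15! → 1/3153150
sum: t=0:+1/69120 t=1:−1/1728 t=2:+1/576 t=3:−1/1728 t=4:+1/69120 = 7/11520
3j²(4 5 5; 0 0 0) = Δ·Π!·Σ² = 2/143  (sign -1)
sum: t=3:−1/103680 = -1/103680
3j²(4 5 5; -3 -2 5) = Δ·Π!·Σ² = 7/429  (sign -1)
combine: 4πI² = 1089·2/143·7/429 = 42/169
take √, sign +1: I = 0.14062948

0.140629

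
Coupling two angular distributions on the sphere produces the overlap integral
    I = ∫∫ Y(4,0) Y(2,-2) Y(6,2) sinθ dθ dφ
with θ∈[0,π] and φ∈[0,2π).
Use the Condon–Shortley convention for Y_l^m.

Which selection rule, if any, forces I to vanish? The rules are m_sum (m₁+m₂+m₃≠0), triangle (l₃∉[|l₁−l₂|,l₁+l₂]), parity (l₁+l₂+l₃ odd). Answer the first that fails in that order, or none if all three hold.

m₁+m₂+m₃ = 0 − 2 + 2 = 0  ✓
triangle: |4−2|=2 ≤ l₃=6 ≤ 4+2=6  ✓
parity: l₁+l₂+l₃ = 12 is even  ✓

none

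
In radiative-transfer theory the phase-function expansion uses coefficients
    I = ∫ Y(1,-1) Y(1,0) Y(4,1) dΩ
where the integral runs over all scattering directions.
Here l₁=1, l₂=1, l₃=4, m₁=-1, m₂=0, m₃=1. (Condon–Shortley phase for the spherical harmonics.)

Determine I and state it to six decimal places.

l₃=4 ∉ [0,2] — triangle fails ⇒ I = 0

0.000000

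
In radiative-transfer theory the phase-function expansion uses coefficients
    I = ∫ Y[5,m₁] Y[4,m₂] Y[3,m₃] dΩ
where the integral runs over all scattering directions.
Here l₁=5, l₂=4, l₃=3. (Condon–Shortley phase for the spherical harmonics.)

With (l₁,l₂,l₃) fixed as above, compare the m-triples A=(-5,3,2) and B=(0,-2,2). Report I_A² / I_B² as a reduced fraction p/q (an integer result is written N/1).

Shared (l₁,l₂,l₃)=(5,4,3): N and (l;000)² cancel in I_A²/I_B².
A: Δ = 6!·4!·2!/13! = 1/180180; Racah Σ t=6..6: t=6:+1/17280 = 1/17280; ⇒ 3j(5 4 3; -5 3 2)² = 35/858, sgn -1
B: Δ = 6!·4!·2!/13! = 1/180180; Racah Σ t=1..2: t=1:−1/2880 t=2:+1/576 = 1/720; ⇒ 3j(5 4 3; 0 -2 2)² = 80/3003, sgn -1
I_A²/I_B² = (35/858)/(80/3003) = 49/32

49/32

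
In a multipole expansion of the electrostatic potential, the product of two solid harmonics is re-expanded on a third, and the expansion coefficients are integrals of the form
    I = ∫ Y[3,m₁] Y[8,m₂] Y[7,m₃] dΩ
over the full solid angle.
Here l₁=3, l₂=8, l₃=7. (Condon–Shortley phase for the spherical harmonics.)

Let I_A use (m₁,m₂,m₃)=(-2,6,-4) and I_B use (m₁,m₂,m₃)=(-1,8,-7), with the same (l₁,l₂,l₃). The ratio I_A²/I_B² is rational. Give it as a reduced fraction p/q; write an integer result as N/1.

21/52

Same 3,8,7: normalisation and zero-m 3j drop out of the ratio.
A: Δ: 4! 2! 12! / 19! → 1/5290740; sum: t=3:−1/479001600 t=4:+1/174182400 = 1/273715200; 3j²(3 8 7; -2 6 -4) = Δ·Π!·Σ² = 49/3876  (sign -1)
B: Δ: 4! 2! 12! / 19! → 1/5290740; sum: t=4:+1/22992076800 = 1/22992076800; 3j²(3 8 7; -1 8 -7) = Δ·Π!·Σ² = 91/2907  (sign +1)
I_A²/I_B² = (49/3876)/(91/2907) = 21/52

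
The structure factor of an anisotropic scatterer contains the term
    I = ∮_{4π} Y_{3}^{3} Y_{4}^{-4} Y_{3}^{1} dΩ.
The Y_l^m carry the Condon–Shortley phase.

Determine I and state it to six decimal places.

Rules hold: Σm=0, L=10 even, 1≤3≤7.
N = 7·9·7 = 441
Δ = 4!·2!·4!/11! = 1/34650
Racah Σ t=1..3: t=1:−1/72 t=2:+1/16 t=3:−1/72 = 5/144
⇒ 3j(3 4 3; 0 0 0)² = 2/77, sgn -1
Racah Σ t=0..0: t=0:+1/1152 = 1/1152
⇒ 3j(3 4 3; 3 -4 1)² = 1/33, sgn +1
4πI² = N·(3j₀)²·(3jₘ)² = 42/121
I = -1·√(0.347107/4π) = -0.16619847

-0.166198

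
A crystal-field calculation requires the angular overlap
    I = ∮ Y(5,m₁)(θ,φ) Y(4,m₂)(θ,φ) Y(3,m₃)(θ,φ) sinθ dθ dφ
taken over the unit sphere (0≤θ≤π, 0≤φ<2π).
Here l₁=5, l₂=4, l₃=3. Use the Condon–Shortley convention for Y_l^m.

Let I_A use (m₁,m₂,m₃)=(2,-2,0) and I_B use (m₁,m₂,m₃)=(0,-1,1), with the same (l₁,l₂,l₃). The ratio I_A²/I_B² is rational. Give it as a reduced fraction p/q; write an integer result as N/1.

28/5

Same 5,4,3: normalisation and zero-m 3j drop out of the ratio.
A: Δ: 6! 4! 2! / 13! → 1/180180; sum: t=0:+1/8640 t=1:−1/480 t=2:+1/576 = -1/4320; 3j²(5 4 3; 2 -2 0) = Δ·Π!·Σ² = 1/2145  (sign +1)
B: Δ: 6! 4! 2! / 13! → 1/180180; sum: t=1:−1/5760 t=2:+1/288 t=3:−1/288 = -1/5760; 3j²(5 4 3; 0 -1 1) = Δ·Π!·Σ² = 1/12012  (sign -1)
I_A²/I_B² = (1/2145)/(1/12012) = 28/5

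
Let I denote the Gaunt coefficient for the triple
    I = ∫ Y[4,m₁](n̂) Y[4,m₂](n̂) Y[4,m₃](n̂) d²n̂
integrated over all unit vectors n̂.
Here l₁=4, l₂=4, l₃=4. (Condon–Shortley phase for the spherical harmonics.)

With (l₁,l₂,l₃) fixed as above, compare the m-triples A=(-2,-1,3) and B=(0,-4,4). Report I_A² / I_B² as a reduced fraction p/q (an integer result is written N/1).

l's match ⇒ only the (l;m) 3-j factors differ between A and B.
A: triangle coeff Δ(4,4,4) = 1/450450; Σ_t [2,3]: t=2:+1/576 t=3:−1/864 = 1/1728; (3j)²=5/1287 [(4 4 4; -2 -1 3)], sign=-1
B: triangle coeff Δ(4,4,4) = 1/450450; Σ_t [0,0]: t=0:+1/13824 = 1/13824; (3j)²=14/1287 [(4 4 4; 0 -4 4)], sign=+1
I_A²/I_B² = (5/1287)/(14/1287) = 5/14

5/14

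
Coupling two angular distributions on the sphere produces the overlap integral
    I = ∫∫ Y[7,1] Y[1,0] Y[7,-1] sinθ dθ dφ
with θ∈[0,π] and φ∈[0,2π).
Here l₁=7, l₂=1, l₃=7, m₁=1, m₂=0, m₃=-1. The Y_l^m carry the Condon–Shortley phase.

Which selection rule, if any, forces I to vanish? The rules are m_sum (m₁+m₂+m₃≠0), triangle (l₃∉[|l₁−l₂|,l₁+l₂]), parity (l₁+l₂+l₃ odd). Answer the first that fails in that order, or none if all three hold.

m₁+m₂+m₃ = 1 + 0 − 1 = 0  ✓
triangle: |7−1|=6 ≤ l₃=7 ≤ 7+1=8  ✓
parity: l₁+l₂+l₃ = 15 is odd  ✗

parity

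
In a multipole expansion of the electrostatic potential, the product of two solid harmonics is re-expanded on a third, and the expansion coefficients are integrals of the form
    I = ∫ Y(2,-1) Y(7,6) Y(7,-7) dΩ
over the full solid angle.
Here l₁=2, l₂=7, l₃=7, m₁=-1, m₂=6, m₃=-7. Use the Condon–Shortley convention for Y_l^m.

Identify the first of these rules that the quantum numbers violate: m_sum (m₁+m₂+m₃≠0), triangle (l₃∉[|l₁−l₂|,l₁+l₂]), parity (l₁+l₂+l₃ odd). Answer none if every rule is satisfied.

m_sum

m₁+m₂+m₃ = -1 + 6 − 7 = -2  ✗
triangle: |2−7|=5 ≤ l₃=7 ≤ 2+7=9
parity: l₁+l₂+l₃ = 16 is even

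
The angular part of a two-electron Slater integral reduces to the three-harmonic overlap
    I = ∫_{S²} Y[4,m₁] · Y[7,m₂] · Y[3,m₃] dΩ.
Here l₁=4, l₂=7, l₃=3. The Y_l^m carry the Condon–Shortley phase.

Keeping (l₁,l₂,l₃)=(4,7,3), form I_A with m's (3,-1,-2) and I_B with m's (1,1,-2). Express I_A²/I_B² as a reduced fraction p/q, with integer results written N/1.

l's match ⇒ only the (l;m) 3-j factors differ between A and B.
A: triangle coeff Δ(4,7,3) = 1/45045; Σ_t [1,1]: t=1:−1/604800 = -1/604800; (3j)²=16/15015 [(4 7 3; 3 -1 -2)], sign=+1
B: triangle coeff Δ(4,7,3) = 1/45045; Σ_t [3,3]: t=3:−1/86400 = -1/86400; (3j)²=16/2145 [(4 7 3; 1 1 -2)], sign=+1
I_A²/I_B² = (16/15015)/(16/2145) = 1/7

1/7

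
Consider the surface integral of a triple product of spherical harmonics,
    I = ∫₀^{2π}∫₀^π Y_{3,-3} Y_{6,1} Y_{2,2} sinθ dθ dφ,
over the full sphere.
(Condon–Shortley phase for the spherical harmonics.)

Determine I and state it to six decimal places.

0.000000

l₃=2 ∉ [3,9] — triangle fails ⇒ I = 0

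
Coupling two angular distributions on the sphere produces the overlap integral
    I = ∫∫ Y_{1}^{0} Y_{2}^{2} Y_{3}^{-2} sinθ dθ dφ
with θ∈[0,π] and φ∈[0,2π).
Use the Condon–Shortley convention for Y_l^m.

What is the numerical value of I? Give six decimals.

0.184674

Rules hold: Σm=0, L=6 even, 1≤3≤3.
N = 3·5·7 = 105
Δ = 0!·2!·4!/7! = 1/105
Racah Σ t=0..0: t=0:+1/4 = 1/4
⇒ 3j(1 2 3; 0 0 0)² = 3/35, sgn -1
Racah Σ t=0..0: t=0:+1/24 = 1/24
⇒ 3j(1 2 3; 0 2 -2)² = 1/21, sgn -1
4πI² = N·(3j₀)²·(3jₘ)² = 3/7
I = +1·√(0.428571/4π) = 0.18467439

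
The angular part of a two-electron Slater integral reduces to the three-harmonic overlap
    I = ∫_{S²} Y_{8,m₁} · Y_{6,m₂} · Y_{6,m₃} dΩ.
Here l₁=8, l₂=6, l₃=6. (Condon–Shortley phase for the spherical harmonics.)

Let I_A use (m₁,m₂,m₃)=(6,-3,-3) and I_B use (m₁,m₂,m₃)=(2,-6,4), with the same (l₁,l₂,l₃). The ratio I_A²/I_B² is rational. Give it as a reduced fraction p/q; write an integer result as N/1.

104/35

l's match ⇒ only the (l;m) 3-j factors differ between A and B.
A: triangle coeff Δ(8,6,6) = 1/1309458150; Σ_t [0,2]: t=0:+1/348364800 t=1:−1/101606400 t=2:+1/348364800 = -1/243855360; (3j)²=24/2261 [(8 6 6; 6 -3 -3)], sign=+1
B: triangle coeff Δ(8,6,6) = 1/1309458150; Σ_t [0,0]: t=0:+1/1393459200 = 1/1393459200; (3j)²=15/4199 [(8 6 6; 2 -6 4)], sign=+1
I_A²/I_B² = (24/2261)/(15/4199) = 104/35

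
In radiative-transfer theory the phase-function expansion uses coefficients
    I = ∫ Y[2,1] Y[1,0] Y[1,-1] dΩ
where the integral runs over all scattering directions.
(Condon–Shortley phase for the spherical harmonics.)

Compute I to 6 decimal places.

-0.218510

Checks pass: Σm=0; 4 even; l₃=1∈[1,3].
(2·2+1)(2·1+1)(2·1+1) = 45
Δ: 2! 2! 0! / 5! → 1/30
sum: t=1:−1/1 = -1/1
3j²(2 1 1; 0 0 0) = Δ·Π!·Σ² = 2/15  (sign +1)
sum: t=1:−1/2 = -1/2
3j²(2 1 1; 1 0 -1) = Δ·Π!·Σ² = 1/10  (sign -1)
combine: 4πI² = 45·2/15·1/10 = 3/5
take √, sign -1: I = -0.21850969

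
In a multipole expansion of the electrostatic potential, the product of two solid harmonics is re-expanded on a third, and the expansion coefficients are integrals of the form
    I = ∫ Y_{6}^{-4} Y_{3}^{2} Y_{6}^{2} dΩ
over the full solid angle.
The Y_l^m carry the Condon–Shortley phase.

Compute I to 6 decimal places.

0.000000

L=15 odd ⇒ parity kills the (l;000) factor ⇒ I = 0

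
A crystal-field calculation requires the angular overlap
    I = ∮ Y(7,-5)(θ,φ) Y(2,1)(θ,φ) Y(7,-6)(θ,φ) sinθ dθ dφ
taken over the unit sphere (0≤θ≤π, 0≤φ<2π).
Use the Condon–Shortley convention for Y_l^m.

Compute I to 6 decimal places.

0.000000

-5 + 1 − 6 = -10 ≠ 0: azimuthal integral kills it; I = 0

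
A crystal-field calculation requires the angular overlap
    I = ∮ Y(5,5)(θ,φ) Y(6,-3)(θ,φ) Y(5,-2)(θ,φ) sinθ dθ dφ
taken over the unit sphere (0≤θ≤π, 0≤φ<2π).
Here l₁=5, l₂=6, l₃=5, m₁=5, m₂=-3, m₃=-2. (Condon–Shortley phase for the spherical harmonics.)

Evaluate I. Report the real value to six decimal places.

-0.172202

Rules hold: Σm=0, L=16 even, 1≤5≤11.
N = 11·13·11 = 1573
Δ = 6!·4!·6!/17! = 1/28588560
Racah Σ t=1..5: t=1:−1/345600 t=2:+1/13824 t=3:−1/5184 t=4:+1/13824 t=5:−1/345600 = -7/129600
⇒ 3j(5 6 5; 0 0 0)² = 80/7293, sgn +1
Racah Σ t=0..0: t=0:+1/622080 = 1/622080
⇒ 3j(5 6 5; 5 -3 -2)² = 105/4862, sgn -1
4πI² = N·(3j₀)²·(3jₘ)² = 1400/3757
I = -1·√(0.372638/4π) = -0.17220212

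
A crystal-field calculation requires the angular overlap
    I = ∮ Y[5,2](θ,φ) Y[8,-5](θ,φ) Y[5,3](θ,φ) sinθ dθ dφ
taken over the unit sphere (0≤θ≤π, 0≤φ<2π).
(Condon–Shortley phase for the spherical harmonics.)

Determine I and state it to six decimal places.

-0.106255

Rules hold: Σm=0, L=18 even, 3≤5≤13.
N = 11·17·11 = 2057
Δ = 8!·2!·8!/19! = 1/37413090
Racah Σ t=3..5: t=3:−1/1036800 t=4:+1/331776 t=5:−1/1036800 = 1/921600
⇒ 3j(5 8 5; 0 0 0)² = 490/46189, sgn -1
Racah Σ t=1..3: t=1:−1/14515200 t=2:+1/7257600 t=3:−1/58060800 = 1/19353600
⇒ 3j(5 8 5; 2 -5 3)² = 21/3230, sgn +1
4πI² = N·(3j₀)²·(3jₘ)² = 11319/79781
I = -1·√(0.141876/4π) = -0.10625500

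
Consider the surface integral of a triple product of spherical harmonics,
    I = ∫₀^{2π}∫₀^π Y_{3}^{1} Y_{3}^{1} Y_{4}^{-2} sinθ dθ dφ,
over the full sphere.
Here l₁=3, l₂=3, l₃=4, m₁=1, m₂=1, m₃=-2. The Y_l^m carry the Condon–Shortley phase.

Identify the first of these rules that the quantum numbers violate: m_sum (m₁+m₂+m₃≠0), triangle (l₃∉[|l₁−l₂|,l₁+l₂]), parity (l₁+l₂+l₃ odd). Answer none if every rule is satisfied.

Σmᵢ = 0  ✓
l₃∈[|l₁−l₂|,l₁+l₂]=[0,6], have l₃=4  ✓
Σlᵢ = 10 ⇒ even  ✓

none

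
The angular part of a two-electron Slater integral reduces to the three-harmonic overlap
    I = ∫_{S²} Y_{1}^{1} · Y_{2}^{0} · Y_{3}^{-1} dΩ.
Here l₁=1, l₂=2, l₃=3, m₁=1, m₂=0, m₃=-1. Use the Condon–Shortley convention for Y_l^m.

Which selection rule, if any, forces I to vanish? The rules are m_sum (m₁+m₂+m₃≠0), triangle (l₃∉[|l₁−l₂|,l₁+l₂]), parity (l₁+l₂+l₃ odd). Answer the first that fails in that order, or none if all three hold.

none

azimuthal sum: 1 + 0 − 1 = 0  ✓
1 ≤ 3 ≤ 3 (triangle on l)  ✓
L = 1 + 2 + 3 = 6 (even)  ✓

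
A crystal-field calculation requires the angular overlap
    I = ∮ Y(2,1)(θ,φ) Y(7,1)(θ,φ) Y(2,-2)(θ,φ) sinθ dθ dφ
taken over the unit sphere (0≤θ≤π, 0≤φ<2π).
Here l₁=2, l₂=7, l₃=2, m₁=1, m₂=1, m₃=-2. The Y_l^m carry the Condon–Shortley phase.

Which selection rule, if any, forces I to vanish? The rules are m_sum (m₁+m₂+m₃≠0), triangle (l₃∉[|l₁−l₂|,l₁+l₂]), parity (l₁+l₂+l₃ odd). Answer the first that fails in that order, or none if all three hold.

triangle

azimuthal sum: 1 + 1 − 2 = 0  ✓
5 ≤ 2 ≤ 9 (triangle on l)  ✗
L = 2 + 7 + 2 = 11 (odd)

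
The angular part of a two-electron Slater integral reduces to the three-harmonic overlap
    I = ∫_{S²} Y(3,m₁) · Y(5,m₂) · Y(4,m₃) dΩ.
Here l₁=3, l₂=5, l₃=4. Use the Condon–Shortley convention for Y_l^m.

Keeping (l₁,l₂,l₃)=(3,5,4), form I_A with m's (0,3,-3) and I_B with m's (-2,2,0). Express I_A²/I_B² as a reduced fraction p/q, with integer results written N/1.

63/25

l's match ⇒ only the (l;m) 3-j factors differ between A and B.
A: triangle coeff Δ(3,5,4) = 1/180180; Σ_t [2,3]: t=2:+1/2880 t=3:−1/1440 = -1/2880; (3j)²=7/715 [(3 5 4; 0 3 -3)], sign=+1
B: triangle coeff Δ(3,5,4) = 1/180180; Σ_t [3,4]: t=3:−1/576 t=4:+1/864 = -1/1728; (3j)²=5/1287 [(3 5 4; -2 2 0)], sign=-1
I_A²/I_B² = (7/715)/(5/1287) = 63/25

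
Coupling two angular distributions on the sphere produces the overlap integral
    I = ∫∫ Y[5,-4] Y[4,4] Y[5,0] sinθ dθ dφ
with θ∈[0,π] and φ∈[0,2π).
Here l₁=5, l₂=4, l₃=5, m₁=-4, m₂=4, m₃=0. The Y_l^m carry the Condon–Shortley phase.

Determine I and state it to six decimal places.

0.130198

Checks pass: Σm=0; 14 even; l₃=5∈[1,9].
(2·5+1)(2·4+1)(2·5+1) = 1089
Δ: 4! 6! 4! / 15! → 1/3153150
sum: t=0:+1/69120 t=1:−1/1728 t=2:+1/576 t=3:−1/1728 t=4:+1/69120 = 7/11520
3j²(5 4 5; 0 0 0) = Δ·Π!·Σ² = 2/143  (sign -1)
sum: t=4:+1/69120 = 1/69120
3j²(5 4 5; -4 4 0) = Δ·Π!·Σ² = 2/143  (sign -1)
combine: 4πI² = 1089·2/143·2/143 = 36/169
take √, sign +1: I = 0.13019760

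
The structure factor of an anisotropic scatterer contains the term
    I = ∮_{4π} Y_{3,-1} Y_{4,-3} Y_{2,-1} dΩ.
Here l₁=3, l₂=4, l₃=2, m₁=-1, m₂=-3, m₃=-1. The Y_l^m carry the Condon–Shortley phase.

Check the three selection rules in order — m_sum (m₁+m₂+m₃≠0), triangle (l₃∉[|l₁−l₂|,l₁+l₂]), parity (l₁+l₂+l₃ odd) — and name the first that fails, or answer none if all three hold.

m_sum

m₁+m₂+m₃ = -1 − 3 − 1 = -5  ✗
triangle: |3−4|=1 ≤ l₃=2 ≤ 3+4=7
parity: l₁+l₂+l₃ = 9 is odd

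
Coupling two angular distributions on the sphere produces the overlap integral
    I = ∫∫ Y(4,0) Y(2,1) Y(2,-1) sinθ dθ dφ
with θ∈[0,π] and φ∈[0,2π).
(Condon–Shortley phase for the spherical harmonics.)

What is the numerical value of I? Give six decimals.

m-sum 0 ✓  L=8 even ✓  2≤2≤6 ✓
Π(2lᵢ+1) = 9×5×5 = 225
triangle coeff Δ(4,2,2) = 1/630
Σ_t [2,2]: t=2:+1/16 = 1/16
(3j)²=2/35 [(4 2 2; 0 0 0)], sign=+1
Σ_t [3,3]: t=3:−1/36 = -1/36
(3j)²=8/315 [(4 2 2; 0 1 -1)], sign=+1
⇒ 4πI² = 16/49
I = (+1)√(16/49/(4π)) = 0.16119702

0.161197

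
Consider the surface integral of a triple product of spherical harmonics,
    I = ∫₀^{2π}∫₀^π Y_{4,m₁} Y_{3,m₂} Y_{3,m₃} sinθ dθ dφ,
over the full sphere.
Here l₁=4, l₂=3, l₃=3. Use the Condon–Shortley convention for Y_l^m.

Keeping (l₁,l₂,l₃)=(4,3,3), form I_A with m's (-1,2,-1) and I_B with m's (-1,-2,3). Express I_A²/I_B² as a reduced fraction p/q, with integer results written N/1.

Shared (l₁,l₂,l₃)=(4,3,3): N and (l;000)² cancel in I_A²/I_B².
A: Δ = 4!·4!·2!/11! = 1/34650; Racah Σ t=3..4: t=3:−1/48 t=4:+1/144 = -1/72; ⇒ 3j(4 3 3; -1 2 -1)² = 16/693, sgn -1
B: Δ = 4!·4!·2!/11! = 1/34650; Racah Σ t=1..1: t=1:−1/288 = -1/288; ⇒ 3j(4 3 3; -1 -2 3)² = 5/231, sgn -1
I_A²/I_B² = (16/693)/(5/231) = 16/15

16/15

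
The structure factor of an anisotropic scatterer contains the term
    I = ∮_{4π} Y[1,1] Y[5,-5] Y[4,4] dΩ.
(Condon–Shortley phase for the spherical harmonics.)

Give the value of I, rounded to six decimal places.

-0.329416

Rules hold: Σm=0, L=10 even, 4≤4≤6.
N = 3·11·9 = 297
Δ = 2!·0!·8!/11! = 1/495
Racah Σ t=1..1: t=1:−1/576 = -1/576
⇒ 3j(1 5 4; 0 0 0)² = 5/99, sgn -1
Racah Σ t=0..0: t=0:+1/80640 = 1/80640
⇒ 3j(1 5 4; 1 -5 4)² = 1/11, sgn +1
4πI² = N·(3j₀)²·(3jₘ)² = 15/11
I = -1·√(1.36364/4π) = -0.32941575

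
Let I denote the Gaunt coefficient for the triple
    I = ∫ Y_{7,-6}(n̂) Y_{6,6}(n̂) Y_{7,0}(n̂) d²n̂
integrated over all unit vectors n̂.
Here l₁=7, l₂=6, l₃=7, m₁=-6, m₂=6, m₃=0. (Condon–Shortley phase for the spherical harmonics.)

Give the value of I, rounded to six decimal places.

Checks pass: Σm=0; 20 even; l₃=7∈[1,13].
(2·7+1)(2·6+1)(2·7+1) = 2925
Δ: 6! 8! 6! / 21! → 1/2444321880
sum: t=0:+1/2612736000 t=1:−1/20736000 t=2:+1/1658880 t=3:−1/746496 t=4:+1/1658880 t=5:−1/20736000 t=6:+1/2612736000 = -1/4354560
3j²(7 6 7; 0 0 0) = Δ·Π!·Σ² = 1000/138567  (sign +1)
sum: t=6:+1/2612736000 = 1/2612736000
3j²(7 6 7; -6 6 0) = Δ·Π!·Σ² = 22/4845  (sign -1)
combine: 4πI² = 2925·1000/138567·22/4845 = 10000/104329
take √, sign -1: I = -0.08733585

-0.087336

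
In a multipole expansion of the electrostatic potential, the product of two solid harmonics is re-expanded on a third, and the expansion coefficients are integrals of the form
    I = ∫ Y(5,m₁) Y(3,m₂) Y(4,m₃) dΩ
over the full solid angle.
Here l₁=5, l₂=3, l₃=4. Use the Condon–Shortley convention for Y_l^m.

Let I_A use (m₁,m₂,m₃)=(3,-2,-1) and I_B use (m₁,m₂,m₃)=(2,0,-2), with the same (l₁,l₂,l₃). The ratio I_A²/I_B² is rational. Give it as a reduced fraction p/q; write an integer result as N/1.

5/2

l's match ⇒ only the (l;m) 3-j factors differ between A and B.
A: triangle coeff Δ(5,3,4) = 1/180180; Σ_t [0,1]: t=0:+1/1152 t=1:−1/1440 = 1/5760; (3j)²=1/858 [(5 3 4; 3 -2 -1)], sign=-1
B: triangle coeff Δ(5,3,4) = 1/180180; Σ_t [1,3]: t=1:−1/576 t=2:+1/480 t=3:−1/8640 = 1/4320; (3j)²=1/2145 [(5 3 4; 2 0 -2)], sign=+1
I_A²/I_B² = (1/858)/(1/2145) = 5/2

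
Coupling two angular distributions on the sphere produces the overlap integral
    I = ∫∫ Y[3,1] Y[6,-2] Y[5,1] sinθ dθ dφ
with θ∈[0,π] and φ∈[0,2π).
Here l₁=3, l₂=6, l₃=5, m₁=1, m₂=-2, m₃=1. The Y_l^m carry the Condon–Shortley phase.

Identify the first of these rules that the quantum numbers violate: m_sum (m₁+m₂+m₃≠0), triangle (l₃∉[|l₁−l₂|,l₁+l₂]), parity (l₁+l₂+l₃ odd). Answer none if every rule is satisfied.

none

azimuthal sum: 1 − 2 + 1 = 0  ✓
3 ≤ 5 ≤ 9 (triangle on l)  ✓
L = 3 + 6 + 5 = 14 (even)  ✓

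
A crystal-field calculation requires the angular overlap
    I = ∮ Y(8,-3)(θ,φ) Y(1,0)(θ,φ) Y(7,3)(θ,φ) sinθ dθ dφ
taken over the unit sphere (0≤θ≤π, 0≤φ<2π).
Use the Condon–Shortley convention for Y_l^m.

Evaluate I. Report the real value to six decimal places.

Rules hold: Σm=0, L=16 even, 7≤7≤9.
N = 17·3·15 = 765
Δ = 2!·14!·0!/17! = 1/2040
Racah Σ t=1..1: t=1:−1/25401600 = -1/25401600
⇒ 3j(8 1 7; 0 0 0)² = 8/255, sgn +1
Racah Σ t=1..1: t=1:−1/87091200 = -1/87091200
⇒ 3j(8 1 7; -3 0 3)² = 11/408, sgn -1
4πI² = N·(3j₀)²·(3jₘ)² = 11/17
I = -1·√(0.647059/4π) = -0.22691696

-0.226917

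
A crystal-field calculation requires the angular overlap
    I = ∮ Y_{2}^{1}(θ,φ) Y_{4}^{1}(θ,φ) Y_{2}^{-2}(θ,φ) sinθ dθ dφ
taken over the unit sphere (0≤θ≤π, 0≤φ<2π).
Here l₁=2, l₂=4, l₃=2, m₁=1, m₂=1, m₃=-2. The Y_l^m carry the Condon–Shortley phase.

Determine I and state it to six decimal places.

-0.090112

Checks pass: Σm=0; 8 even; l₃=2∈[2,6].
(2·2+1)(2·4+1)(2·2+1) = 225
Δ: 4! 0! 4! / 9! → 1/630
sum: t=2:+1/16 = 1/16
3j²(2 4 2; 0 0 0) = Δ·Π!·Σ² = 2/35  (sign +1)
sum: t=1:−1/144 = -1/144
3j²(2 4 2; 1 1 -2) = Δ·Π!·Σ² = 1/126  (sign -1)
combine: 4πI² = 225·2/35·1/126 = 5/49
take √, sign -1: I = -0.09011188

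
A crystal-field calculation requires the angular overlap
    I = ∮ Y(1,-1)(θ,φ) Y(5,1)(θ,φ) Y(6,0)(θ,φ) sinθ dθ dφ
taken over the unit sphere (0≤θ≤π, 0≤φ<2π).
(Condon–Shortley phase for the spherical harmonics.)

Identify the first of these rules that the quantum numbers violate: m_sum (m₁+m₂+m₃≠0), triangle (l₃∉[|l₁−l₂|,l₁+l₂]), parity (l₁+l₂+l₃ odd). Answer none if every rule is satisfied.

m₁+m₂+m₃ = -1 + 1 + 0 = 0  ✓
triangle: |1−5|=4 ≤ l₃=6 ≤ 1+5=6  ✓
parity: l₁+l₂+l₃ = 12 is even  ✓

none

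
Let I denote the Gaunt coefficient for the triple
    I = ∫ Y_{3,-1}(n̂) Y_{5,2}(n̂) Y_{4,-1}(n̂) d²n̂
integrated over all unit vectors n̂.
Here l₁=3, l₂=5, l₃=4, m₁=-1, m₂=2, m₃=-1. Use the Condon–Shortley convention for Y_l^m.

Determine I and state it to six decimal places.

0.148044

Rules hold: Σm=0, L=12 even, 2≤4≤8.
N = 7·11·9 = 693
Δ = 4!·2!·6!/13! = 1/180180
Racah Σ t=1..3: t=1:−1/576 t=2:+1/144 t=3:−1/576 = 1/288
⇒ 3j(3 5 4; 0 0 0)² = 20/1001, sgn +1
Racah Σ t=2..4: t=2:+1/960 t=3:−1/288 t=4:+1/1728 = -1/540
⇒ 3j(3 5 4; -1 2 -1)² = 128/6435, sgn +1
4πI² = N·(3j₀)²·(3jₘ)² = 512/1859
I = +1·√(0.275417/4π) = 0.14804384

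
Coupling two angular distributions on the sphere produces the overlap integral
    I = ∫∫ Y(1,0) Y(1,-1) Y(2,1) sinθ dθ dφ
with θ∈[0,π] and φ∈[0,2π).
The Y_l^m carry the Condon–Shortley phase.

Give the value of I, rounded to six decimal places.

-0.218510

m-sum 0 ✓  L=4 even ✓  0≤2≤2 ✓
Π(2lᵢ+1) = 3×3×5 = 45
triangle coeff Δ(1,1,2) = 1/30
Σ_t [0,0]: t=0:+1/1 = 1/1
(3j)²=2/15 [(1 1 2; 0 0 0)], sign=+1
Σ_t [0,0]: t=0:+1/2 = 1/2
(3j)²=1/10 [(1 1 2; 0 -1 1)], sign=-1
⇒ 4πI² = 3/5
I = (-1)√(3/5/(4π)) = -0.21850969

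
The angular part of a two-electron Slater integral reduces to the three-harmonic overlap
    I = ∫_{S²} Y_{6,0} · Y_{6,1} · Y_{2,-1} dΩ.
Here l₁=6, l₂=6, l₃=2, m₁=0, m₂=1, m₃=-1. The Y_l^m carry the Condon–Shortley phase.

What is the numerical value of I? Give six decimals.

-0.030344

Checks pass: Σm=0; 14 even; l₃=2∈[0,12].
(2·6+1)(2·6+1)(2·2+1) = 845
Δ: 10! 2! 2! / 15! → 1/90090
sum: t=4:+1/69120 t=5:−1/14400 t=6:+1/69120 = -7/172800
3j²(6 6 2; 0 0 0) = Δ·Π!·Σ² = 14/715  (sign -1)
sum: t=5:−1/28800 t=6:+1/34560 = -1/172800
3j²(6 6 2; 0 1 -1) = Δ·Π!·Σ² = 1/1430  (sign +1)
combine: 4πI² = 845·14/715·1/1430 = 7/605
take √, sign -1: I = -0.03034355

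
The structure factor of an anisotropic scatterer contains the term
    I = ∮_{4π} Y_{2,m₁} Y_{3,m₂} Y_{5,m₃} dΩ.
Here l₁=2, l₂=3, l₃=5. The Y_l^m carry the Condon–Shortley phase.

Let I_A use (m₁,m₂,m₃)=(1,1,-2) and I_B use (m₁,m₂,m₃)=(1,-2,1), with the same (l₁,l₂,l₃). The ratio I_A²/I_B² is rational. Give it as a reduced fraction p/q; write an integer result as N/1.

Shared (l₁,l₂,l₃)=(2,3,5): N and (l;000)² cancel in I_A²/I_B².
A: Δ = 0!·4!·6!/11! = 1/2310; Racah Σ t=0..0: t=0:+1/288 = 1/288; ⇒ 3j(2 3 5; 1 1 -2)² = 1/22, sgn -1
B: Δ = 0!·4!·6!/11! = 1/2310; Racah Σ t=0..0: t=0:+1/720 = 1/720; ⇒ 3j(2 3 5; 1 -2 1)² = 4/385, sgn +1
I_A²/I_B² = (1/22)/(4/385) = 35/8

35/8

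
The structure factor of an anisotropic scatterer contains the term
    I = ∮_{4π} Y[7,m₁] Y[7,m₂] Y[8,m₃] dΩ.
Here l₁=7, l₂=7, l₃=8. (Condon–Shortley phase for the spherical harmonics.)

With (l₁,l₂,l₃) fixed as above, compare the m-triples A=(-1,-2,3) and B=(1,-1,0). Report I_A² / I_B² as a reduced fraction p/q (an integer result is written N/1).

308/125

Same 7,7,8: normalisation and zero-m 3j drop out of the ratio.
A: Δ: 6! 8! 8! / 23! → 1/22086194130; sum: t=0:+1/20901888000 t=1:−1/348364800 t=2:+1/49766400 t=3:−1/37324800 t=4:+1/139345920 t=5:−1/3483648000 = -11/4180377600; 3j²(7 7 8; -1 -2 3) = Δ·Π!·Σ² = 550/289731  (sign +1)
B: Δ: 6! 8! 8! / 23! → 1/22086194130; sum: t=0:+1/1492992000 t=1:−1/62208000 t=2:+1/15925248 t=3:−1/18662400 t=4:+1/99532800 t=5:−1/3048192000 t=6:+1/1170505728000 = 11/3121348608; 3j²(7 7 8; 1 -1 0) = Δ·Π!·Σ² = 3125/4056234  (sign +1)
I_A²/I_B² = (550/289731)/(3125/4056234) = 308/125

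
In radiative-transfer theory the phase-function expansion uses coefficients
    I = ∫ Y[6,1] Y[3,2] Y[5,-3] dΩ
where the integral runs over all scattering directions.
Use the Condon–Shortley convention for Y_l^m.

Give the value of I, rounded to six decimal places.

0.166435

Rules hold: Σm=0, L=14 even, 3≤5≤9.
N = 13·7·11 = 1001
Δ = 4!·8!·2!/15! = 1/675675
Racah Σ t=1..3: t=1:−1/8640 t=2:+1/2304 t=3:−1/8640 = 7/34560
⇒ 3j(6 3 5; 0 0 0)² = 7/429, sgn -1
Racah Σ t=3..4: t=3:−1/17280 t=4:+1/120960 = -1/20160
⇒ 3j(6 3 5; 1 2 -3)² = 64/3003, sgn -1
4πI² = N·(3j₀)²·(3jₘ)² = 448/1287
I = +1·√(0.348096/4π) = 0.16643505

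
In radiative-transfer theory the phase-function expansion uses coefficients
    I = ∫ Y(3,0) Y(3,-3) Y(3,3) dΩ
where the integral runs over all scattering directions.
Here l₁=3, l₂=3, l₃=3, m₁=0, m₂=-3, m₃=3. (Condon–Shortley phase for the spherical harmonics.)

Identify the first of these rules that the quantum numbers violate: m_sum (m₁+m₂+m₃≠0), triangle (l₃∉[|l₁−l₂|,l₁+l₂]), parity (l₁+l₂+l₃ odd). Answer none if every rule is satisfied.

Σmᵢ = 0  ✓
l₃∈[|l₁−l₂|,l₁+l₂]=[0,6], have l₃=3  ✓
Σlᵢ = 9 ⇒ odd  ✗

parity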